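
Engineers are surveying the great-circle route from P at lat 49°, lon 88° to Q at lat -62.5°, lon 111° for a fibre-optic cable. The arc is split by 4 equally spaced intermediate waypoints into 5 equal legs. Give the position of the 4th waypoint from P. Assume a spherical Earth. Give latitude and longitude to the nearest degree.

The haversine formula gives a central angle δ ≈ 1.972 rad (113.0°) between the endpoints.
Interpolate at f = 4/5 with slerp weights a = sin((1−f)δ)/sin δ ≈ 0.417, b = sin(fδ)/sin δ ≈ 1.086.
p = a·p₁ + b·p₂ ≈ (-0.170, 0.742, -0.648); φ = arcsin(p_z) ≈ -40.43°, λ = atan2(p_y, p_x) ≈ 102.92°.

≈ lat -40°, lon 103°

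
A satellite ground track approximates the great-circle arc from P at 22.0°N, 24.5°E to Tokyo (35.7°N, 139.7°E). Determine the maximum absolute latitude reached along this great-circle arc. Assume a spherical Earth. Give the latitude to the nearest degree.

The great circle lies in the plane with unit normal n̂ = (p₁ × p₂)/|p₁ × p₂|.
Here n̂_z ≈ +0.685; the vertex latitude is φ_max = arccos|n̂_z| ≈ 46.8°.
Check via Clairaut: cos φ_max = |cos φ₁| · sin C = cos(22.0°)·sin(47.6°) ≈ 0.685, again giving ≈ 46.8°.

≈ 47°N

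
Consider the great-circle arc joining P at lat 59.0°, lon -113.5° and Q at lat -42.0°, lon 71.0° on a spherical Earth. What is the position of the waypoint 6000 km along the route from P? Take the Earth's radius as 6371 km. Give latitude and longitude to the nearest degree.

≈ lat 66°, lon 89°

Write both endpoints as unit vectors p₁, p₂ with components (cos φ cos λ, cos φ sin λ, sin φ).
The central angle between the endpoints is δ = arccos(p₁·p₂) ≈ 2.841 rad (162.8°). The total great-circle distance is δ·R ≈ 2.841 × 6371 ≈ 18099 km, so the target fraction is f = 6000/18099 ≈ 0.332.
Interpolate at f ≈ 0.332 with slerp weights a = sin((1−f)δ)/sin δ ≈ 3.196, b = sin(fδ)/sin δ ≈ 2.730.
p = a·p₁ + b·p₂ ≈ (0.004, 0.409, 0.913); φ = arcsin(p_z) ≈ 65.87°, λ = atan2(p_y, p_x) ≈ 89.42°.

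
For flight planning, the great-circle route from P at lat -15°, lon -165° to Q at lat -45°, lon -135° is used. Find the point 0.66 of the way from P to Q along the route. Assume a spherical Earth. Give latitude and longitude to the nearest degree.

≈ lat -36°, lon -148°

Convert each endpoint to a unit vector on the sphere (x = cos φ cos λ, y = cos φ sin λ, z = sin φ).
The central angle between the endpoints is δ = arccos(p₁·p₂) ≈ 0.685 rad (39.2°).
Interpolate at f = 0.66 with slerp weights a = sin((1−f)δ)/sin δ ≈ 0.365, b = sin(fδ)/sin δ ≈ 0.690.
p = a·p₁ + b·p₂ ≈ (-0.686, -0.436, -0.583); φ = arcsin(p_z) ≈ -35.64°, λ = atan2(p_y, p_x) ≈ -147.52°.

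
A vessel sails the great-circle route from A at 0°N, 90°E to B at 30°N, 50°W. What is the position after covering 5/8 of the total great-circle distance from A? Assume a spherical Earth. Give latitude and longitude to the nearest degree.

≈ 41°N, 10°E

Convert each endpoint to a unit vector on the sphere (x = cos φ cos λ, y = cos φ sin λ, z = sin φ).
The central angle between the endpoints is δ = arccos(p₁·p₂) ≈ 2.296 rad (131.6°).
Interpolate at f = 5/8 with slerp weights a = sin((1−f)δ)/sin δ ≈ 1.014, b = sin(fδ)/sin δ ≈ 1.324.
p = a·p₁ + b·p₂ ≈ (0.737, 0.135, 0.662); φ = arcsin(p_z) ≈ 41.46°, λ = atan2(p_y, p_x) ≈ 10.40°.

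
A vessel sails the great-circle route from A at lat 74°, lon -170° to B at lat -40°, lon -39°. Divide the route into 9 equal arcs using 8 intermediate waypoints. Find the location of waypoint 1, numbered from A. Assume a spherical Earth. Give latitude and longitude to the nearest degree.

≈ lat 74°, lon -112°

Write both endpoints as unit vectors p₁, p₂ with components (cos φ cos λ, cos φ sin λ, sin φ).
The central angle between the endpoints is δ = arccos(p₁·p₂) ≈ 2.429 rad (139.1°).
Interpolate at f = 1/9 with slerp weights a = sin((1−f)δ)/sin δ ≈ 1.272, b = sin(fδ)/sin δ ≈ 0.408.
p = a·p₁ + b·p₂ ≈ (-0.103, -0.257, 0.961); φ = arcsin(p_z) ≈ 73.91°, λ = atan2(p_y, p_x) ≈ -111.75°.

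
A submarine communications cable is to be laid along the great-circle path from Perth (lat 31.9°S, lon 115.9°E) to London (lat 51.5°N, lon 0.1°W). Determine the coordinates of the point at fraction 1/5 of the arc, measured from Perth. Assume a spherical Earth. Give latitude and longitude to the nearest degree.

≈ lat 13°S, lon 97°E

Convert each endpoint to a unit vector on the sphere (x = cos φ cos λ, y = cos φ sin λ, z = sin φ).
The central angle between the endpoints is δ = arccos(p₁·p₂) ≈ 2.272 rad (130.2°).
Interpolate at f = 1/5 with slerp weights a = sin((1−f)δ)/sin δ ≈ 1.269, b = sin(fδ)/sin δ ≈ 0.575.
p = a·p₁ + b·p₂ ≈ (-0.113, 0.969, -0.221); φ = arcsin(p_z) ≈ -12.77°, λ = atan2(p_y, p_x) ≈ 96.65°.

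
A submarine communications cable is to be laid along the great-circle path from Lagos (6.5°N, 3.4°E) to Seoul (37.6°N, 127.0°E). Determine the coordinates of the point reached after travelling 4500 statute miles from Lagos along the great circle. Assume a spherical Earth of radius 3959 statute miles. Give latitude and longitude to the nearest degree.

The haversine formula gives a central angle δ ≈ 1.946 rad (111.5°) between the endpoints. The total great-circle distance is δ·R ≈ 1.946 × 3959 ≈ 7705 mi, so the target fraction is f = 4500/7705 ≈ 0.584.
Interpolate at f ≈ 0.584 with slerp weights a = sin((1−f)δ)/sin δ ≈ 0.778, b = sin(fδ)/sin δ ≈ 0.975.
p = a·p₁ + b·p₂ ≈ (0.307, 0.663, 0.683); φ = arcsin(p_z) ≈ 43.08°, λ = atan2(p_y, p_x) ≈ 65.17°.

≈ 43°N, 65°E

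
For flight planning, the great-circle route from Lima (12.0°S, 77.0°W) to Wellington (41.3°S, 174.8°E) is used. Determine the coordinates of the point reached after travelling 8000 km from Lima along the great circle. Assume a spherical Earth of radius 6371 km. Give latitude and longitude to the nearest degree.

≈ 45°S, 153°W

Write both endpoints as unit vectors p₁, p₂ with components (cos φ cos λ, cos φ sin λ, sin φ).
The central angle between the endpoints is δ = arccos(p₁·p₂) ≈ 1.663 rad (95.3°). The total great-circle distance is δ·R ≈ 1.663 × 6371 ≈ 10596 km, so the target fraction is f = 8000/10596 ≈ 0.755.
Interpolate at f ≈ 0.755 with slerp weights a = sin((1−f)δ)/sin δ ≈ 0.398, b = sin(fδ)/sin δ ≈ 0.955.
p = a·p₁ + b·p₂ ≈ (-0.627, -0.314, -0.713); φ = arcsin(p_z) ≈ -45.48°, λ = atan2(p_y, p_x) ≈ -153.37°.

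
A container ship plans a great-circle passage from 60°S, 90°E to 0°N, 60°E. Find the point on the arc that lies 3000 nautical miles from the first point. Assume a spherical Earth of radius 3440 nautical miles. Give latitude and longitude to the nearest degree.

≈ 14°S, 64°E

Write both endpoints as unit vectors p₁, p₂ with components (cos φ cos λ, cos φ sin λ, sin φ).
The central angle between the endpoints is δ = arccos(p₁·p₂) ≈ 1.123 rad (64.3°). The total great-circle distance is δ·R ≈ 1.123 × 3440 ≈ 3863 nmi, so the target fraction is f = 3000/3863 ≈ 0.777.
Interpolate at f ≈ 0.777 with slerp weights a = sin((1−f)δ)/sin δ ≈ 0.275, b = sin(fδ)/sin δ ≈ 0.849.
p = a·p₁ + b·p₂ ≈ (0.425, 0.873, -0.239); φ = arcsin(p_z) ≈ -13.80°, λ = atan2(p_y, p_x) ≈ 64.07°.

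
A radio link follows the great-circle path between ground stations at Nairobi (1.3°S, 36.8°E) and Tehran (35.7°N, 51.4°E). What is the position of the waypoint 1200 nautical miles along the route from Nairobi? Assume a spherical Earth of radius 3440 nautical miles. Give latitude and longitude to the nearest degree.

Write both endpoints as unit vectors p₁, p₂ with components (cos φ cos λ, cos φ sin λ, sin φ).
The central angle between the endpoints is δ = arccos(p₁·p₂) ≈ 0.688 rad (39.4°). The total great-circle distance is δ·R ≈ 0.688 × 3440 ≈ 2367 nmi, so the target fraction is f = 1200/2367 ≈ 0.507.
Interpolate at f ≈ 0.507 with slerp weights a = sin((1−f)δ)/sin δ ≈ 0.524, b = sin(fδ)/sin δ ≈ 0.538.
p = a·p₁ + b·p₂ ≈ (0.692, 0.655, 0.302); φ = arcsin(p_z) ≈ 17.59°, λ = atan2(p_y, p_x) ≈ 43.44°.

≈ 18°N, 43°E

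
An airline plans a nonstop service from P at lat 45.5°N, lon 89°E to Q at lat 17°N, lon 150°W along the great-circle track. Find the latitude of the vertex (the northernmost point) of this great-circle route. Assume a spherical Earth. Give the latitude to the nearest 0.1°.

≈ 54.6°N

The great circle lies in the plane with unit normal n̂ = (p₁ × p₂)/|p₁ × p₂|.
Here n̂_z ≈ +0.580; the vertex latitude is φ_max = arccos|n̂_z| ≈ 54.6°.
Check via Clairaut: cos φ_max = |cos φ₁| · sin C = cos(45.5°)·sin(55.8°) ≈ 0.580, again giving ≈ 54.6°.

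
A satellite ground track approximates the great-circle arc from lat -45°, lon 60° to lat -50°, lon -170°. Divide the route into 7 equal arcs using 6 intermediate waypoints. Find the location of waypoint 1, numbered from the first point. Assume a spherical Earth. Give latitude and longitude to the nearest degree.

≈ lat -54°, lon 69°

The haversine formula gives a central angle δ ≈ 1.319 rad (75.6°) between the endpoints.
Interpolate at f = 1/7 with slerp weights a = sin((1−f)δ)/sin δ ≈ 0.934, b = sin(fδ)/sin δ ≈ 0.193.
p = a·p₁ + b·p₂ ≈ (0.208, 0.550, -0.809); φ = arcsin(p_z) ≈ -53.96°, λ = atan2(p_y, p_x) ≈ 69.31°.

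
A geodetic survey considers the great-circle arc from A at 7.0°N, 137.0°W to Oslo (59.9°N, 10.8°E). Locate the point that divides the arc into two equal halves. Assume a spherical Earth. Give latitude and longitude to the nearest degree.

Write both endpoints as unit vectors p₁, p₂ with components (cos φ cos λ, cos φ sin λ, sin φ).
The central angle between the endpoints is δ = arccos(p₁·p₂) ≈ 1.892 rad (108.4°).
Interpolate at f = 1/2 with slerp weights a = sin((1−f)δ)/sin δ ≈ 0.855, b = sin(fδ)/sin δ ≈ 0.855.
p = a·p₁ + b·p₂ ≈ (-0.199, -0.498, 0.844); φ = arcsin(p_z) ≈ 57.54°, λ = atan2(p_y, p_x) ≈ -111.81°.

≈ 58°N, 112°W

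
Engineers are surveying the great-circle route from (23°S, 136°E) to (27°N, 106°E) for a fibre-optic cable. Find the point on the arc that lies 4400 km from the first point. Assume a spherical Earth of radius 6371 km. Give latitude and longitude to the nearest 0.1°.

Convert each endpoint to a unit vector on the sphere (x = cos φ cos λ, y = cos φ sin λ, z = sin φ).
The central angle between the endpoints is δ = arccos(p₁·p₂) ≈ 1.009 rad (57.8°). The total great-circle distance is δ·R ≈ 1.009 × 6371 ≈ 6427 km, so the target fraction is f = 4400/6427 ≈ 0.685.
Interpolate at f ≈ 0.685 with slerp weights a = sin((1−f)δ)/sin δ ≈ 0.370, b = sin(fδ)/sin δ ≈ 0.753.
p = a·p₁ + b·p₂ ≈ (-0.430, 0.881, 0.197); φ = arcsin(p_z) ≈ 11.38°, λ = atan2(p_y, p_x) ≈ 115.99°.

≈ (11.4°N, 116.0°E)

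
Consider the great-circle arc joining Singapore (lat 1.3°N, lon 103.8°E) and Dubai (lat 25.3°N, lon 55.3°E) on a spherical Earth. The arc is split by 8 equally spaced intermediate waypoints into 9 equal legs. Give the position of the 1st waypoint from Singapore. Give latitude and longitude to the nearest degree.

≈ lat 4°N, lon 99°E

Convert each endpoint to a unit vector on the sphere (x = cos φ cos λ, y = cos φ sin λ, z = sin φ).
The central angle between the endpoints is δ = arccos(p₁·p₂) ≈ 0.916 rad (52.5°).
Interpolate at f = 1/9 with slerp weights a = sin((1−f)δ)/sin δ ≈ 0.917, b = sin(fδ)/sin δ ≈ 0.128.
p = a·p₁ + b·p₂ ≈ (-0.153, 0.985, 0.076); φ = arcsin(p_z) ≈ 4.33°, λ = atan2(p_y, p_x) ≈ 98.81°.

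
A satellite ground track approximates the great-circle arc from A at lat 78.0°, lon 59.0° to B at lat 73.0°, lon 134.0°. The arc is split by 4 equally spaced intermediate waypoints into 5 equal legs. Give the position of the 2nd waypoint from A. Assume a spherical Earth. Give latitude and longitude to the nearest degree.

The haversine formula gives a central angle δ ≈ 0.314 rad (18.0°) between the endpoints.
Interpolate at f = 2/5 with slerp weights a = sin((1−f)δ)/sin δ ≈ 0.606, b = sin(fδ)/sin δ ≈ 0.406.
p = a·p₁ + b·p₂ ≈ (-0.017, 0.193, 0.981); φ = arcsin(p_z) ≈ 78.81°, λ = atan2(p_y, p_x) ≈ 95.15°.

≈ lat 79°, lon 95°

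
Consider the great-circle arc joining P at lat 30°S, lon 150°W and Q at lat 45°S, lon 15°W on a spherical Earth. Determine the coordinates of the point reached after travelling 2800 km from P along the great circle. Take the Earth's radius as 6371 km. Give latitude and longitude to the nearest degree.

≈ lat 50°S, lon 130°W

Convert each endpoint to a unit vector on the sphere (x = cos φ cos λ, y = cos φ sin λ, z = sin φ).
The central angle between the endpoints is δ = arccos(p₁·p₂) ≈ 1.650 rad (94.6°). The total great-circle distance is δ·R ≈ 1.650 × 6371 ≈ 10514 km, so the target fraction is f = 2800/10514 ≈ 0.266.
Interpolate at f ≈ 0.266 with slerp weights a = sin((1−f)δ)/sin δ ≈ 0.939, b = sin(fδ)/sin δ ≈ 0.427.
p = a·p₁ + b·p₂ ≈ (-0.413, -0.485, -0.771); φ = arcsin(p_z) ≈ -50.47°, λ = atan2(p_y, p_x) ≈ -130.41°.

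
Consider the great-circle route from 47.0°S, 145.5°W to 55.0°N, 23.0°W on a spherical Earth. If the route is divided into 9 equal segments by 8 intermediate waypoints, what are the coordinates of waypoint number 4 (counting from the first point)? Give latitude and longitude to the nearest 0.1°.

Convert each endpoint to a unit vector on the sphere (x = cos φ cos λ, y = cos φ sin λ, z = sin φ).
The central angle between the endpoints is δ = arccos(p₁·p₂) ≈ 2.514 rad (144.0°).
Interpolate at f = 4/9 with slerp weights a = sin((1−f)δ)/sin δ ≈ 1.677, b = sin(fδ)/sin δ ≈ 1.530.
p = a·p₁ + b·p₂ ≈ (-0.134, -0.991, 0.027); φ = arcsin(p_z) ≈ 1.57°, λ = atan2(p_y, p_x) ≈ -97.73°.

≈ 1.6°N, 97.7°W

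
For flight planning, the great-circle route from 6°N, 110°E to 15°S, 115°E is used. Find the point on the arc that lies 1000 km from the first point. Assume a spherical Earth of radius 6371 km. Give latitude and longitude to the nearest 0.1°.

From cos δ = sin φ₁ sin φ₂ + cos φ₁ cos φ₂ cos Δλ, the central angle is δ ≈ 0.377 rad (21.6°). The total great-circle distance is δ·R ≈ 0.377 × 6371 ≈ 2399 km, so the target fraction is f = 1000/2399 ≈ 0.417.
Interpolate at f ≈ 0.417 with slerp weights a = sin((1−f)δ)/sin δ ≈ 0.592, b = sin(fδ)/sin δ ≈ 0.425.
p = a·p₁ + b·p₂ ≈ (-0.375, 0.926, -0.048); φ = arcsin(p_z) ≈ -2.76°, λ = atan2(p_y, p_x) ≈ 112.05°.

≈ 2.8°S, 112.1°E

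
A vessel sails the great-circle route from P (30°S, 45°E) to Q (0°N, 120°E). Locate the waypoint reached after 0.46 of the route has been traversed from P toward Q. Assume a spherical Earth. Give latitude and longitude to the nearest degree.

≈ (20°S, 83°E)

Convert each endpoint to a unit vector on the sphere (x = cos φ cos λ, y = cos φ sin λ, z = sin φ).
The central angle between the endpoints is δ = arccos(p₁·p₂) ≈ 1.345 rad (77.0°).
Interpolate at f = 0.46 with slerp weights a = sin((1−f)δ)/sin δ ≈ 0.681, b = sin(fδ)/sin δ ≈ 0.595.
p = a·p₁ + b·p₂ ≈ (0.120, 0.933, -0.341); φ = arcsin(p_z) ≈ -19.92°, λ = atan2(p_y, p_x) ≈ 82.68°.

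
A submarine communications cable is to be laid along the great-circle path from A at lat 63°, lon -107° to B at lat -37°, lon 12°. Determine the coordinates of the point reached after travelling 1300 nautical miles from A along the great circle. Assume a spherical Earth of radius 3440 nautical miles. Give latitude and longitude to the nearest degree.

≈ lat 58°, lon -64°

Write both endpoints as unit vectors p₁, p₂ with components (cos φ cos λ, cos φ sin λ, sin φ).
The central angle between the endpoints is δ = arccos(p₁·p₂) ≈ 2.363 rad (135.4°). The total great-circle distance is δ·R ≈ 2.363 × 3440 ≈ 8129 nmi, so the target fraction is f = 1300/8129 ≈ 0.160.
Interpolate at f ≈ 0.160 with slerp weights a = sin((1−f)δ)/sin δ ≈ 1.304, b = sin(fδ)/sin δ ≈ 0.525.
p = a·p₁ + b·p₂ ≈ (0.237, -0.479, 0.845); φ = arcsin(p_z) ≈ 57.70°, λ = atan2(p_y, p_x) ≈ -63.62°.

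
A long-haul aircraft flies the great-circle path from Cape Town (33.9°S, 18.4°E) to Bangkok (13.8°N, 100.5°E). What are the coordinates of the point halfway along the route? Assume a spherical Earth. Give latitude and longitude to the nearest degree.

≈ (13°S, 63°E)

Convert each endpoint to a unit vector on the sphere (x = cos φ cos λ, y = cos φ sin λ, z = sin φ).
The central angle between the endpoints is δ = arccos(p₁·p₂) ≈ 1.593 rad (91.3°).
Interpolate at f = 1/2 with slerp weights a = sin((1−f)δ)/sin δ ≈ 0.715, b = sin(fδ)/sin δ ≈ 0.715.
p = a·p₁ + b·p₂ ≈ (0.437, 0.870, -0.228); φ = arcsin(p_z) ≈ -13.20°, λ = atan2(p_y, p_x) ≈ 63.35°.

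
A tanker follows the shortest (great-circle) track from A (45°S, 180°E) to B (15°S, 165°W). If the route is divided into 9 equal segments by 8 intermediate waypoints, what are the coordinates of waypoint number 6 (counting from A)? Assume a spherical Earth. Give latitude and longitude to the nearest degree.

≈ (25°S, 169°W)

From cos δ = sin φ₁ sin φ₂ + cos φ₁ cos φ₂ cos Δλ, the central angle is δ ≈ 0.568 rad (32.6°).
Interpolate at f = 6/9 with slerp weights a = sin((1−f)δ)/sin δ ≈ 0.350, b = sin(fδ)/sin δ ≈ 0.687.
p = a·p₁ + b·p₂ ≈ (-0.889, -0.172, -0.425); φ = arcsin(p_z) ≈ -25.17°, λ = atan2(p_y, p_x) ≈ -169.06°.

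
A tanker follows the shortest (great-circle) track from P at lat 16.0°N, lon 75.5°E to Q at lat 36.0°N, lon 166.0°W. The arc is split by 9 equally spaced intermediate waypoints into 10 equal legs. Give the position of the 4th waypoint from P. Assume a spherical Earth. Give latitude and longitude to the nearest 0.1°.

≈ lat 39.8°N, lon 113.7°E

Write both endpoints as unit vectors p₁, p₂ with components (cos φ cos λ, cos φ sin λ, sin φ).
The central angle between the endpoints is δ = arccos(p₁·p₂) ≈ 1.781 rad (102.1°).
Interpolate at f = 4/10 with slerp weights a = sin((1−f)δ)/sin δ ≈ 0.896, b = sin(fδ)/sin δ ≈ 0.669.
p = a·p₁ + b·p₂ ≈ (-0.309, 0.703, 0.640); φ = arcsin(p_z) ≈ 39.80°, λ = atan2(p_y, p_x) ≈ 113.72°.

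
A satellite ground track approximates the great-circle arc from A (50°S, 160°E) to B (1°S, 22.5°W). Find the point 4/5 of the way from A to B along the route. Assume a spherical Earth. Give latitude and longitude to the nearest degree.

≈ (27°S, 24°W)

Convert each endpoint to a unit vector on the sphere (x = cos φ cos λ, y = cos φ sin λ, z = sin φ).
The central angle between the endpoints is δ = arccos(p₁·p₂) ≈ 2.251 rad (129.0°).
Interpolate at f = 4/5 with slerp weights a = sin((1−f)δ)/sin δ ≈ 0.559, b = sin(fδ)/sin δ ≈ 1.252.
p = a·p₁ + b·p₂ ≈ (0.819, -0.356, -0.450); φ = arcsin(p_z) ≈ -26.77°, λ = atan2(p_y, p_x) ≈ -23.51°.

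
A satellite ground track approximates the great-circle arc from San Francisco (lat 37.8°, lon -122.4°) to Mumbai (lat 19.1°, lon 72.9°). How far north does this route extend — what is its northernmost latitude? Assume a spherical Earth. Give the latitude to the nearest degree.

The great circle lies in the plane with unit normal n̂ = (p₁ × p₂)/|p₁ × p₂|.
Here n̂_z ≈ -0.231; the vertex latitude is φ_max = arccos|n̂_z| ≈ 76.7°.

≈ 77°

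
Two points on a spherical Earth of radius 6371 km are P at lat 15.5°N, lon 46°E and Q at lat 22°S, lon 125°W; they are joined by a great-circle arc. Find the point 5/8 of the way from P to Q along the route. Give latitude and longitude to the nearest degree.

Write both endpoints as unit vectors p₁, p₂ with components (cos φ cos λ, cos φ sin λ, sin φ).
The central angle between the endpoints is δ = arccos(p₁·p₂) ≈ 2.955 rad (169.3°).
Interpolate at f = 5/8 with slerp weights a = sin((1−f)δ)/sin δ ≈ 4.814, b = sin(fδ)/sin δ ≈ 5.176.
p = a·p₁ + b·p₂ ≈ (0.469, -0.595, -0.653); φ = arcsin(p_z) ≈ -40.74°, λ = atan2(p_y, p_x) ≈ -51.71°.

≈ lat 41°S, lon 52°W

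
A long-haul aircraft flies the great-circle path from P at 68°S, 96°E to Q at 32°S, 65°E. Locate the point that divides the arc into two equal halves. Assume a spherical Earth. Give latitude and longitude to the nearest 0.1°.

≈ 50.9°S, 74.4°E

Write both endpoints as unit vectors p₁, p₂ with components (cos φ cos λ, cos φ sin λ, sin φ).
The central angle between the endpoints is δ = arccos(p₁·p₂) ≈ 0.702 rad (40.2°).
Interpolate at f = 1/2 with slerp weights a = sin((1−f)δ)/sin δ ≈ 0.532, b = sin(fδ)/sin δ ≈ 0.532.
p = a·p₁ + b·p₂ ≈ (0.170, 0.608, -0.776); φ = arcsin(p_z) ≈ -50.88°, λ = atan2(p_y, p_x) ≈ 74.37°.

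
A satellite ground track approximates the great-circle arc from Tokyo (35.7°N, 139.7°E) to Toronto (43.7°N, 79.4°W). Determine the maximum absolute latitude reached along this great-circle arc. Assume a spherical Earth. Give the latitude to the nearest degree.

≈ 68°N

The great circle lies in the plane with unit normal n̂ = (p₁ × p₂)/|p₁ × p₂|.
Here n̂_z ≈ +0.371; the vertex latitude is φ_max = arccos|n̂_z| ≈ 68.2°.
Check via Clairaut: cos φ_max = |cos φ₁| · sin C = cos(35.7°)·sin(27.2°) ≈ 0.371, again giving ≈ 68.2°.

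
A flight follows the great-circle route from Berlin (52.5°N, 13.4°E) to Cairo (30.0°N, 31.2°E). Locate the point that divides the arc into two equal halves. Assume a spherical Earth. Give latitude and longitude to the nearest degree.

≈ 42°N, 24°E

The haversine formula gives a central angle δ ≈ 0.454 rad (26.0°) between the endpoints.
Interpolate at f = 1/2 with slerp weights a = sin((1−f)δ)/sin δ ≈ 0.513, b = sin(fδ)/sin δ ≈ 0.513.
p = a·p₁ + b·p₂ ≈ (0.684, 0.303, 0.664); φ = arcsin(p_z) ≈ 41.58°, λ = atan2(p_y, p_x) ≈ 23.86°.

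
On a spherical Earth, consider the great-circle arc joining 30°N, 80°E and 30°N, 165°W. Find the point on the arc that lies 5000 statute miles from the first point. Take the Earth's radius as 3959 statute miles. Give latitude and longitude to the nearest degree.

≈ 41°N, 172°E

From cos δ = sin φ₁ sin φ₂ + cos φ₁ cos φ₂ cos Δλ, the central angle is δ ≈ 1.638 rad (93.8°). The total great-circle distance is δ·R ≈ 1.638 × 3959 ≈ 6484 mi, so the target fraction is f = 5000/6484 ≈ 0.771.
Interpolate at f ≈ 0.771 with slerp weights a = sin((1−f)δ)/sin δ ≈ 0.367, b = sin(fδ)/sin δ ≈ 0.955.
p = a·p₁ + b·p₂ ≈ (-0.744, 0.099, 0.661); φ = arcsin(p_z) ≈ 41.38°, λ = atan2(p_y, p_x) ≈ 172.43°.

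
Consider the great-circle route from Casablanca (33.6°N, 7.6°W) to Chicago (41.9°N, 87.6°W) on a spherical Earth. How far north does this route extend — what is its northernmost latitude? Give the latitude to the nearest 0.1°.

≈ 46.0°N

The great circle lies in the plane with unit normal n̂ = (p₁ × p₂)/|p₁ × p₂|.
Here n̂_z ≈ -0.695; the vertex latitude is φ_max = arccos|n̂_z| ≈ 46.0°.
Check via Clairaut: cos φ_max = |cos φ₁| · sin C = cos(33.6°)·sin(56.5°) ≈ 0.695, again giving ≈ 46.0°.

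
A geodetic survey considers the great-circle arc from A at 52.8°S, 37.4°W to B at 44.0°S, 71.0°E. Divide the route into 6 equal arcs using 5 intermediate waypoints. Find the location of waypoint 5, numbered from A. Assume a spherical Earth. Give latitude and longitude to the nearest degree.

≈ 52°S, 60°E

Write both endpoints as unit vectors p₁, p₂ with components (cos φ cos λ, cos φ sin λ, sin φ).
The central angle between the endpoints is δ = arccos(p₁·p₂) ≈ 1.142 rad (65.4°).
Interpolate at f = 5/6 with slerp weights a = sin((1−f)δ)/sin δ ≈ 0.208, b = sin(fδ)/sin δ ≈ 0.895.
p = a·p₁ + b·p₂ ≈ (0.310, 0.533, -0.788); φ = arcsin(p_z) ≈ -51.97°, λ = atan2(p_y, p_x) ≈ 59.83°.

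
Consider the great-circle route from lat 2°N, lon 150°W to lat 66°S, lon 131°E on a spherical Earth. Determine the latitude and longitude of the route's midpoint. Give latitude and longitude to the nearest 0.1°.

≈ lat 37.4°S, lon 170.3°W

Convert each endpoint to a unit vector on the sphere (x = cos φ cos λ, y = cos φ sin λ, z = sin φ).
The central angle between the endpoints is δ = arccos(p₁·p₂) ≈ 1.525 rad (87.4°).
Interpolate at f = 1/2 with slerp weights a = sin((1−f)δ)/sin δ ≈ 0.691, b = sin(fδ)/sin δ ≈ 0.691.
p = a·p₁ + b·p₂ ≈ (-0.783, -0.133, -0.608); φ = arcsin(p_z) ≈ -37.41°, λ = atan2(p_y, p_x) ≈ -170.34°.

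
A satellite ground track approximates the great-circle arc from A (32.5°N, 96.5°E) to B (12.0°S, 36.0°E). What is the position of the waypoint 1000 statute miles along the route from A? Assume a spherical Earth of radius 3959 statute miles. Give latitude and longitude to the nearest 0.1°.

Write both endpoints as unit vectors p₁, p₂ with components (cos φ cos λ, cos φ sin λ, sin φ).
The central angle between the endpoints is δ = arccos(p₁·p₂) ≈ 1.272 rad (72.9°). The total great-circle distance is δ·R ≈ 1.272 × 3959 ≈ 5035 mi, so the target fraction is f = 1000/5035 ≈ 0.199.
Interpolate at f ≈ 0.199 with slerp weights a = sin((1−f)δ)/sin δ ≈ 0.891, b = sin(fδ)/sin δ ≈ 0.262.
p = a·p₁ + b·p₂ ≈ (0.122, 0.897, 0.424); φ = arcsin(p_z) ≈ 25.12°, λ = atan2(p_y, p_x) ≈ 82.27°.

≈ (25.1°N, 82.3°E)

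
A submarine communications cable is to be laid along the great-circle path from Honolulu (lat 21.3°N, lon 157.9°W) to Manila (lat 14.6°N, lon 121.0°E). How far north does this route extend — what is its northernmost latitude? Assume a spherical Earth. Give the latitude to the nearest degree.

The great circle lies in the plane with unit normal n̂ = (p₁ × p₂)/|p₁ × p₂|.
Here n̂_z ≈ -0.916; the vertex latitude is φ_max = arccos|n̂_z| ≈ 23.7°.

≈ 24°N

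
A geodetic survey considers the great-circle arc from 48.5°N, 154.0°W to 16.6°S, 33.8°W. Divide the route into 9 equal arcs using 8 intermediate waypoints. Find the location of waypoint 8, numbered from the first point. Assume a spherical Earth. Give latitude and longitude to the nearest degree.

≈ 6°S, 43°W

From cos δ = sin φ₁ sin φ₂ + cos φ₁ cos φ₂ cos Δλ, the central angle is δ ≈ 2.133 rad (122.2°).
Interpolate at f = 8/9 with slerp weights a = sin((1−f)δ)/sin δ ≈ 0.278, b = sin(fδ)/sin δ ≈ 1.120.
p = a·p₁ + b·p₂ ≈ (0.727, -0.678, -0.112); φ = arcsin(p_z) ≈ -6.44°, λ = atan2(p_y, p_x) ≈ -43.01°.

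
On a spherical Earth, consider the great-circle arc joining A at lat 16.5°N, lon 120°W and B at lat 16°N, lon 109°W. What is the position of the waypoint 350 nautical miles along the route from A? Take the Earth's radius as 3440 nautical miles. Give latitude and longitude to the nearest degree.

Write both endpoints as unit vectors p₁, p₂ with components (cos φ cos λ, cos φ sin λ, sin φ).
The central angle between the endpoints is δ = arccos(p₁·p₂) ≈ 0.184 rad (10.6°). The total great-circle distance is δ·R ≈ 0.184 × 3440 ≈ 635 nmi, so the target fraction is f = 350/635 ≈ 0.551.
Interpolate at f ≈ 0.551 with slerp weights a = sin((1−f)δ)/sin δ ≈ 0.451, b = sin(fδ)/sin δ ≈ 0.554.
p = a·p₁ + b·p₂ ≈ (-0.389, -0.877, 0.281); φ = arcsin(p_z) ≈ 16.29°, λ = atan2(p_y, p_x) ≈ -113.93°.

≈ lat 16°N, lon 114°W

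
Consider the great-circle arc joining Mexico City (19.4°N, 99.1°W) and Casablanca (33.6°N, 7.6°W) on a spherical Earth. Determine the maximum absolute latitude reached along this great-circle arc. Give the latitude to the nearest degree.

The great circle lies in the plane with unit normal n̂ = (p₁ × p₂)/|p₁ × p₂|.
Here n̂_z ≈ +0.796; the vertex latitude is φ_max = arccos|n̂_z| ≈ 37.2°.

≈ 37°N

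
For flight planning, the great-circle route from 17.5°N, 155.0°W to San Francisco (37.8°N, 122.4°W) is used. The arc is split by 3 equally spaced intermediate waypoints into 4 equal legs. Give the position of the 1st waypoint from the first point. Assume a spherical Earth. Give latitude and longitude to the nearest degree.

From cos δ = sin φ₁ sin φ₂ + cos φ₁ cos φ₂ cos Δλ, the central angle is δ ≈ 0.611 rad (35.0°).
Interpolate at f = 1/4 with slerp weights a = sin((1−f)δ)/sin δ ≈ 0.771, b = sin(fδ)/sin δ ≈ 0.265.
p = a·p₁ + b·p₂ ≈ (-0.779, -0.488, 0.394); φ = arcsin(p_z) ≈ 23.23°, λ = atan2(p_y, p_x) ≈ -147.94°.

≈ 23°N, 148°W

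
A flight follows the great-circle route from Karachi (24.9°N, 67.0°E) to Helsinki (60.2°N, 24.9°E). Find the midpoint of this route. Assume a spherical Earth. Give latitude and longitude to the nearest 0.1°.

Write both endpoints as unit vectors p₁, p₂ with components (cos φ cos λ, cos φ sin λ, sin φ).
The central angle between the endpoints is δ = arccos(p₁·p₂) ≈ 0.796 rad (45.6°).
Interpolate at f = 1/2 with slerp weights a = sin((1−f)δ)/sin δ ≈ 0.542, b = sin(fδ)/sin δ ≈ 0.542.
p = a·p₁ + b·p₂ ≈ (0.437, 0.566, 0.699); φ = arcsin(p_z) ≈ 44.35°, λ = atan2(p_y, p_x) ≈ 52.36°.

≈ 44.3°N, 52.4°E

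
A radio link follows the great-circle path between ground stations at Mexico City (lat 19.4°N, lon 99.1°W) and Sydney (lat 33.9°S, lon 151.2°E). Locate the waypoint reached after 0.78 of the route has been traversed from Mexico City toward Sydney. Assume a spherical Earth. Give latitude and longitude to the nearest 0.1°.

≈ lat 27.6°S, lon 179.7°W

Write both endpoints as unit vectors p₁, p₂ with components (cos φ cos λ, cos φ sin λ, sin φ).
The central angle between the endpoints is δ = arccos(p₁·p₂) ≈ 2.037 rad (116.7°).
Interpolate at f = 0.78 with slerp weights a = sin((1−f)δ)/sin δ ≈ 0.485, b = sin(fδ)/sin δ ≈ 1.119.
p = a·p₁ + b·p₂ ≈ (-0.886, -0.004, -0.463); φ = arcsin(p_z) ≈ -27.59°, λ = atan2(p_y, p_x) ≈ -179.73°.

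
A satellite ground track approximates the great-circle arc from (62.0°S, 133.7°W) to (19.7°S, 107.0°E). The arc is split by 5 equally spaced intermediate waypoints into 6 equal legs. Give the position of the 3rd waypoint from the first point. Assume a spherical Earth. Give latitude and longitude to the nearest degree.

The haversine formula gives a central angle δ ≈ 1.489 rad (85.3°) between the endpoints.
Interpolate at f = 3/6 with slerp weights a = sin((1−f)δ)/sin δ ≈ 0.680, b = sin(fδ)/sin δ ≈ 0.680.
p = a·p₁ + b·p₂ ≈ (-0.408, 0.381, -0.830); φ = arcsin(p_z) ≈ -56.06°, λ = atan2(p_y, p_x) ≈ 136.91°.

≈ (56°S, 137°E)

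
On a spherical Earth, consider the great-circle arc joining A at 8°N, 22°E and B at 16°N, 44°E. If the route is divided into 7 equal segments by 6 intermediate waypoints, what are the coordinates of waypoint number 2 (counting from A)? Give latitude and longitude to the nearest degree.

From cos δ = sin φ₁ sin φ₂ + cos φ₁ cos φ₂ cos Δλ, the central angle is δ ≈ 0.400 rad (22.9°).
Interpolate at f = 2/7 with slerp weights a = sin((1−f)δ)/sin δ ≈ 0.724, b = sin(fδ)/sin δ ≈ 0.293.
p = a·p₁ + b·p₂ ≈ (0.867, 0.464, 0.181); φ = arcsin(p_z) ≈ 10.45°, λ = atan2(p_y, p_x) ≈ 28.16°.

≈ 10°N, 28°E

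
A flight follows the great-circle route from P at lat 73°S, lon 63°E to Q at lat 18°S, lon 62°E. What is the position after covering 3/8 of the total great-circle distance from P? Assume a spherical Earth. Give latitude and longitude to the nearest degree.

≈ lat 52°S, lon 62°E

From cos δ = sin φ₁ sin φ₂ + cos φ₁ cos φ₂ cos Δλ, the central angle is δ ≈ 0.960 rad (55.0°).
Interpolate at f = 3/8 with slerp weights a = sin((1−f)δ)/sin δ ≈ 0.689, b = sin(fδ)/sin δ ≈ 0.430.
p = a·p₁ + b·p₂ ≈ (0.283, 0.541, -0.792); φ = arcsin(p_z) ≈ -52.38°, λ = atan2(p_y, p_x) ≈ 62.33°.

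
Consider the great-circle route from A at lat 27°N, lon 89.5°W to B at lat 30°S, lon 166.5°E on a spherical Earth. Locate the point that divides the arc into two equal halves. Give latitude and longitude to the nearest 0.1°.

≈ lat 2.4°S, lon 140.5°W

Convert each endpoint to a unit vector on the sphere (x = cos φ cos λ, y = cos φ sin λ, z = sin φ).
The central angle between the endpoints is δ = arccos(p₁·p₂) ≈ 1.997 rad (114.4°).
Interpolate at f = 1/2 with slerp weights a = sin((1−f)δ)/sin δ ≈ 0.923, b = sin(fδ)/sin δ ≈ 0.923.
p = a·p₁ + b·p₂ ≈ (-0.770, -0.636, -0.042); φ = arcsin(p_z) ≈ -2.44°, λ = atan2(p_y, p_x) ≈ -140.46°.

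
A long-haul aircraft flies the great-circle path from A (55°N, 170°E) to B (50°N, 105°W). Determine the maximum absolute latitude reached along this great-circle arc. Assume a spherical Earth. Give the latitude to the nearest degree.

≈ 61°N

The great circle lies in the plane with unit normal n̂ = (p₁ × p₂)/|p₁ × p₂|.
Here n̂_z ≈ +0.489; the vertex latitude is φ_max = arccos|n̂_z| ≈ 60.7°.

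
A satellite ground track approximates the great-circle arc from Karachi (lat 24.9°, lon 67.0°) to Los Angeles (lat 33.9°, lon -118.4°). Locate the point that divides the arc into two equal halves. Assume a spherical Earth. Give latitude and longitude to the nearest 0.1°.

≈ lat 83.5°, lon 111.1°

Write both endpoints as unit vectors p₁, p₂ with components (cos φ cos λ, cos φ sin λ, sin φ).
The central angle between the endpoints is δ = arccos(p₁·p₂) ≈ 2.111 rad (121.0°).
Interpolate at f = 1/2 with slerp weights a = sin((1−f)δ)/sin δ ≈ 1.015, b = sin(fδ)/sin δ ≈ 1.015.
p = a·p₁ + b·p₂ ≈ (-0.041, 0.106, 0.993); φ = arcsin(p_z) ≈ 83.45°, λ = atan2(p_y, p_x) ≈ 111.06°.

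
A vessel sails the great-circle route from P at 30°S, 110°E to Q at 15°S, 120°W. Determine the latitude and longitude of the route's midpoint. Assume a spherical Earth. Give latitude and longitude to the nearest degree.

≈ 44°S, 178°W

The haversine formula gives a central angle δ ≈ 1.991 rad (114.1°) between the endpoints.
Interpolate at f = 1/2 with slerp weights a = sin((1−f)δ)/sin δ ≈ 0.919, b = sin(fδ)/sin δ ≈ 0.919.
p = a·p₁ + b·p₂ ≈ (-0.716, -0.021, -0.698); φ = arcsin(p_z) ≈ -44.23°, λ = atan2(p_y, p_x) ≈ -178.33°.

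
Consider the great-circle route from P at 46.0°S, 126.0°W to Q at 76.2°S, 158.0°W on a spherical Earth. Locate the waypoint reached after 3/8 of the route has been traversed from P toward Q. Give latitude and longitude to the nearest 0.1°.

Convert each endpoint to a unit vector on the sphere (x = cos φ cos λ, y = cos φ sin λ, z = sin φ).
The central angle between the endpoints is δ = arccos(p₁·p₂) ≈ 0.575 rad (33.0°).
Interpolate at f = 3/8 with slerp weights a = sin((1−f)δ)/sin δ ≈ 0.647, b = sin(fδ)/sin δ ≈ 0.393.
p = a·p₁ + b·p₂ ≈ (-0.351, -0.399, -0.847); φ = arcsin(p_z) ≈ -57.92°, λ = atan2(p_y, p_x) ≈ -131.37°.

≈ 57.9°S, 131.4°W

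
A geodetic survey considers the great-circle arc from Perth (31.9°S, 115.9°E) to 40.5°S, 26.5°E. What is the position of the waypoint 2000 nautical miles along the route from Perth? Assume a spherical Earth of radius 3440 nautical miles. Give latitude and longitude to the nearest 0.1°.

≈ 45.6°S, 76.4°E

Convert each endpoint to a unit vector on the sphere (x = cos φ cos λ, y = cos φ sin λ, z = sin φ).
The central angle between the endpoints is δ = arccos(p₁·p₂) ≈ 1.213 rad (69.5°). The total great-circle distance is δ·R ≈ 1.213 × 3440 ≈ 4174 nmi, so the target fraction is f = 2000/4174 ≈ 0.479.
Interpolate at f ≈ 0.479 with slerp weights a = sin((1−f)δ)/sin δ ≈ 0.631, b = sin(fδ)/sin δ ≈ 0.586.
p = a·p₁ + b·p₂ ≈ (0.165, 0.680, -0.714); φ = arcsin(p_z) ≈ -45.56°, λ = atan2(p_y, p_x) ≈ 76.36°.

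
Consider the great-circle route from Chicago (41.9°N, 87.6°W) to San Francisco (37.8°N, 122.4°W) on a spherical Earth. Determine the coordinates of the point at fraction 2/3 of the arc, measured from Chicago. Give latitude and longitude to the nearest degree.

≈ 40°N, 111°W

From cos δ = sin φ₁ sin φ₂ + cos φ₁ cos φ₂ cos Δλ, the central angle is δ ≈ 0.468 rad (26.8°).
Interpolate at f = 2/3 with slerp weights a = sin((1−f)δ)/sin δ ≈ 0.344, b = sin(fδ)/sin δ ≈ 0.681.
p = a·p₁ + b·p₂ ≈ (-0.277, -0.710, 0.647); φ = arcsin(p_z) ≈ 40.32°, λ = atan2(p_y, p_x) ≈ -111.34°.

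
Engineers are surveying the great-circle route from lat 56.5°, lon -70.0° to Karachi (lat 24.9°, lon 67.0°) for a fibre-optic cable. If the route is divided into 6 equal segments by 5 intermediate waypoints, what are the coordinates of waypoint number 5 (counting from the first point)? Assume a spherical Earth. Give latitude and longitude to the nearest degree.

≈ lat 39°, lon 60°

Convert each endpoint to a unit vector on the sphere (x = cos φ cos λ, y = cos φ sin λ, z = sin φ).
The central angle between the endpoints is δ = arccos(p₁·p₂) ≈ 1.586 rad (90.9°).
Interpolate at f = 5/6 with slerp weights a = sin((1−f)δ)/sin δ ≈ 0.261, b = sin(fδ)/sin δ ≈ 0.969.
p = a·p₁ + b·p₂ ≈ (0.393, 0.674, 0.626); φ = arcsin(p_z) ≈ 38.75°, λ = atan2(p_y, p_x) ≈ 59.76°.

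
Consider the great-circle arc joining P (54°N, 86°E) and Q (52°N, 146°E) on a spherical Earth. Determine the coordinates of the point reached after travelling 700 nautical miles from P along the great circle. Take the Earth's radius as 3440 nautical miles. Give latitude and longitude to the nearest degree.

Write both endpoints as unit vectors p₁, p₂ with components (cos φ cos λ, cos φ sin λ, sin φ).
The central angle between the endpoints is δ = arccos(p₁·p₂) ≈ 0.612 rad (35.1°). The total great-circle distance is δ·R ≈ 0.612 × 3440 ≈ 2106 nmi, so the target fraction is f = 700/2106 ≈ 0.332.
Interpolate at f ≈ 0.332 with slerp weights a = sin((1−f)δ)/sin δ ≈ 0.692, b = sin(fδ)/sin δ ≈ 0.352.
p = a·p₁ + b·p₂ ≈ (-0.151, 0.527, 0.837); φ = arcsin(p_z) ≈ 56.78°, λ = atan2(p_y, p_x) ≈ 106.02°.

≈ (57°N, 106°E)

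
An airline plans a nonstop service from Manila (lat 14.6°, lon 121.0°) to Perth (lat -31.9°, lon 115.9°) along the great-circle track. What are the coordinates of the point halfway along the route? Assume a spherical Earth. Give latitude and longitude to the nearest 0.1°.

≈ lat -8.7°, lon 118.6°

Convert each endpoint to a unit vector on the sphere (x = cos φ cos λ, y = cos φ sin λ, z = sin φ).
The central angle between the endpoints is δ = arccos(p₁·p₂) ≈ 0.816 rad (46.8°).
Interpolate at f = 1/2 with slerp weights a = sin((1−f)δ)/sin δ ≈ 0.545, b = sin(fδ)/sin δ ≈ 0.545.
p = a·p₁ + b·p₂ ≈ (-0.473, 0.868, -0.151); φ = arcsin(p_z) ≈ -8.66°, λ = atan2(p_y, p_x) ≈ 118.62°.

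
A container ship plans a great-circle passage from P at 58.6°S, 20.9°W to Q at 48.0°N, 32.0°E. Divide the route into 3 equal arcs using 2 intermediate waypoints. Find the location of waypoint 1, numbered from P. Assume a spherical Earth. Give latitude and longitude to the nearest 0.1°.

≈ 24.1°S, 2.7°E

Write both endpoints as unit vectors p₁, p₂ with components (cos φ cos λ, cos φ sin λ, sin φ).
The central angle between the endpoints is δ = arccos(p₁·p₂) ≈ 2.009 rad (115.1°).
Interpolate at f = 1/3 with slerp weights a = sin((1−f)δ)/sin δ ≈ 1.075, b = sin(fδ)/sin δ ≈ 0.685.
p = a·p₁ + b·p₂ ≈ (0.912, 0.043, -0.408); φ = arcsin(p_z) ≈ -24.08°, λ = atan2(p_y, p_x) ≈ 2.72°.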